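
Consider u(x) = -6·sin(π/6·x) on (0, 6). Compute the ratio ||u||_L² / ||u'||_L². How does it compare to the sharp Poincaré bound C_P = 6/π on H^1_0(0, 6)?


||u||_L² / ||u'||_L² = 6/π = C_P.

u(x) = -6·sin(π/6·x), so u'(x) = -π*cos(π*x/6).
Writing u(x) = A·sin(kπx/L) with A = -6 and k = 1, use ∫_0^L sin²(kπx/L) dx = L/2 and ∫_0^L cos²(kπx/L) dx = L/2.
u² = 36·sin²(π/6·x) and (u')² = π^2·cos²(π/6·x), and each of sin², cos² integrates to L/2 = 3 over (0, 6).
∫_0^6 u² dx = 108, so ||u||_L² = 6*sqrt(3).
∫_0^6 (u')² dx = 3*π^2, so ||u'||_L² = sqrt(3)*π.
Ratio ||u||_L² / ||u'||_L² = 6/π.
Sharp Poincaré constant on H^1_0(0, 6) is C_P = L/π = 6/π, achieved by sin(π/6·x).
This is the k = 1 eigenfunction (up to amplitude), so the ratio equals the sharp Poincaré constant exactly.


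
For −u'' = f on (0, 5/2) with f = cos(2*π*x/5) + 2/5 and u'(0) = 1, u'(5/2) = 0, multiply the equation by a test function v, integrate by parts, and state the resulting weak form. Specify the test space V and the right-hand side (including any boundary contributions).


V = H^1(0, 5/2) (v unrestricted at boundary; u is determined up to an additive constant); weak form: ∫_0^5/2 u'v' dx = ∫_0^5/2 (cos(2*π*x/5) + 2/5) v dx − v(0) for all v ∈ V.

Multiply both sides by a test function v and integrate from 0 to 5/2:
  ∫_0^5/2 −u''(x) v(x) dx = ∫_0^5/2 f(x) v(x) dx.
Integrate the LHS by parts once:
  ∫_0^5/2 −u'' v dx = −[u'(x) v(x)]_0^5/2 + ∫_0^5/2 u'(x) v'(x) dx.
Thus ∫_0^5/2 u'(x) v'(x) dx = ∫_0^5/2 f(x) v(x) dx + [u'(x) v(x)]_0^5/2.
Choose V so that boundary terms are either known or forced to vanish.
u has inhomogeneous Neumann u'(0) = 1, u'(5/2) = 0. [u' v]_0^5/2 = (0)·v(5/2) − (1)·v(0) = − v(0). Take V = H^1(0, 5/2); boundary term becomes part of RHS.
Weak formulation: find u (satisfying any essential BC) such that ∫_0^5/2 u'(x) v'(x) dx = ∫_0^5/2 f v dx − v(0) for all v ∈ V (Neumann data are natural BCs: they enter the RHS as boundary terms).
Substituting f(x) = cos(2*π*x/5) + 2/5, the right-hand side is ∫_0^5/2 (cos(2*π*x/5) + 2/5) v dx − v(0).
Compatibility check (pure Neumann): taking v ≡ 1 ∈ V gives 0 = ∫_0^5/2 f dx + (0) − (1), i.e. ∫_0^5/2 f dx must equal u'(0) − u'(5/2) = 1. Indeed ∫_0^5/2 (cos(2*π*x/5) + 2/5) dx = 1, so the data are compatible. The solution is then unique only up to an additive constant (fix it e.g. by requiring ∫_0^5/2 u dx = 0).


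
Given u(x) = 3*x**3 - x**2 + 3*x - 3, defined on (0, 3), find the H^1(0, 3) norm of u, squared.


||u||_{H^1}^2 = 44127/7

The H^1 norm (squared) on an interval (0, L) is
  ||u||_{H^1}^2 = ∫_0^L u(x)^2 dx + ∫_0^L u'(x)^2 dx.
Compute u'(x) = 9*x**2 - 2*x + 3.
Then u(x)^2 = 9*x**6 - 6*x**5 + 19*x**4 - 24*x**3 + 15*x**2 - 18*x + 9 and u'(x)^2 = 81*x**4 - 36*x**3 + 58*x**2 - 12*x + 9.
Integrate each monomial from 0 to 3 using ∫_0^3 c·x^n dx = c·3^(n+1)/(n+1):
  ∫_0^3 u(x)^2 dx = ∫_0^3 (9*x^6 - 6*x^5 + 19*x^4 - 24*x^3 + 15*x^2 - 18*x + 9) dx. Term by term:
    ∫_0^3 9*x^6 dx = 19683/7;  ∫_0^3 -6*x^5 dx = -729;  ∫_0^3 19*x^4 dx = 4617/5;
    ∫_0^3 -24*x^3 dx = -486;  ∫_0^3 15*x^2 dx = 135;  ∫_0^3 -18*x dx = -81;
    ∫_0^3 9 dx = 27.
  Sum: 19683/7 − 729 + 4617/5 − 486 + 135 − 81 + 27 = 91044/35.
  ∫_0^3 u'(x)^2 dx = ∫_0^3 (81*x^4 - 36*x^3 + 58*x^2 - 12*x + 9) dx. Term by term:
    ∫_0^3 81*x^4 dx = 19683/5;  ∫_0^3 -36*x^3 dx = -729;  ∫_0^3 58*x^2 dx = 522;
    ∫_0^3 -12*x dx = -54;  ∫_0^3 9 dx = 27.
  Sum: 19683/5 − 729 + 522 − 54 + 27 = 18513/5.
Adding: ||u||_{H^1}^2 = 91044/35 + 18513/5 = 44127/7.


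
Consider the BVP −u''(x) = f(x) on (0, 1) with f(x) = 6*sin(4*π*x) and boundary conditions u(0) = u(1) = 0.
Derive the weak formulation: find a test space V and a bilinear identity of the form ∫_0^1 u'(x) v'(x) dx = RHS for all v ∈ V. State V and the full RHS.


V = H^1_0(0, 1) (so v(0) = v(1) = 0); weak form: ∫_0^1 u'v' dx = ∫_0^1 (6*sin(4*π*x)) v dx for all v ∈ V.

Multiply both sides by a test function v and integrate from 0 to 1:
  ∫_0^1 −u''(x) v(x) dx = ∫_0^1 f(x) v(x) dx.
Integrate the LHS by parts once:
  ∫_0^1 −u'' v dx = −[u'(x) v(x)]_0^1 + ∫_0^1 u'(x) v'(x) dx.
Thus ∫_0^1 u'(x) v'(x) dx = ∫_0^1 f(x) v(x) dx + [u'(x) v(x)]_0^1.
Choose V so that boundary terms are either known or forced to vanish.
u is Dirichlet: u(0) = u(1) = 0. Let V = H^1_0(0, 1); then v(0) = v(1) = 0, and [u' v]_0^1 = 0.
Weak formulation: find u (satisfying any essential BC) such that ∫_0^1 u'(x) v'(x) dx = ∫_0^1 f v dx for all v ∈ V.
Substituting f(x) = 6*sin(4*π*x), the right-hand side is ∫_0^1 (6*sin(4*π*x)) v dx.


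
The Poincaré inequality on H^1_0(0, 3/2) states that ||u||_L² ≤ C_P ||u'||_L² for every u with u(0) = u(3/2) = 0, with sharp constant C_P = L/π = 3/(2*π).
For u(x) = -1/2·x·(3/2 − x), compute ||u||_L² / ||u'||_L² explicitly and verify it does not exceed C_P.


||u||_L² / ||u'||_L² = 3*sqrt(10)/20 < C_P = 3/(2*π).

u(x) = -1/2·x·(3/2 − x), so u'(x) = x - 3/4.
u(x) = -1/2·x·(3/2 − x) vanishes at x = 0 and x = 3/2, so u ∈ H^1_0(0, 3/2). Differentiate via the product rule and integrate the resulting polynomials term by term.
  ∫_0^3/2 u² dx = ∫_0^3/2 (x^4/4 - 3*x^3/4 + 9*x^2/16) dx. Term by term:
    ∫_0^3/2 x^4/4 dx = 243/640;  ∫_0^3/2 -3*x^3/4 dx = -243/256;  ∫_0^3/2 9*x^2/16 dx = 81/128.
  Sum: 243/640 − 243/256 + 81/128 = 81/1280.
  ∫_0^3/2 (u')² dx = ∫_0^3/2 (x^2 - 3*x/2 + 9/16) dx. Term by term:
    ∫_0^3/2 x^2 dx = 9/8;  ∫_0^3/2 -3*x/2 dx = -27/16;  ∫_0^3/2 9/16 dx = 27/32.
  Sum: 9/8 − 27/16 + 27/32 = 9/32.
∫_0^3/2 u² dx = 81/1280, so ||u||_L² = 9*sqrt(5)/80.
∫_0^3/2 (u')² dx = 9/32, so ||u'||_L² = 3*sqrt(2)/8.
Ratio ||u||_L² / ||u'||_L² = 3*sqrt(10)/20.
Sharp Poincaré constant on H^1_0(0, 3/2) is C_P = L/π = 3/(2*π), achieved by sin(2*π/3·x).
A polynomial bump cannot attain the sharp Poincaré constant (only the first sine eigenfunction does), so the ratio is strictly less than C_P, consistent with ||u||_L² ≤ C_P ||u'||_L².


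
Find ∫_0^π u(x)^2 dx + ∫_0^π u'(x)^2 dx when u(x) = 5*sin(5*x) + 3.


||u||_{H^1(0,π)}^2 = 12 + 334*π

u'(x) = 25*cos(5*x).
Expand u² and (u')² and integrate term by term on (0, π), using: for integers n ≥ 1, ∫_0^π sin²(nx) dx = ∫_0^π cos²(nx) dx = π/2; for n ≠ n', ∫_0^π sin(nx)sin(n'x) dx = ∫_0^π cos(nx)cos(n'x) dx = 0; and by product-to-sum, ∫_0^π sin(nx)cos(n'x) dx = ½∫_0^π [sin((n+n')x) + sin((n−n')x)] dx, which is 0 when n+n' is even and 2n/(n²−n'²) when n+n' is odd (it need not vanish on (0, π)). For the constant mode: ∫_0^π 1 dx = π, ∫_0^π cos(nx) dx = 0, ∫_0^π sin(nx) dx = (1−(−1)^n)/n.
  u² squared terms: (3)²·∫1 dx = 9·π = 9*π;  (5)²·∫sin(5x)² dx = 25·π/2 = 25*π/2.
  u² cross terms: 2·(3)·(5)·∫1·sin(5x) dx = 30·(2/5) = 12.
  So ∫_0^π u² dx = 9*π + 25*π/2 + 12 = 12 + 43*π/2.
  (u')² squared terms: (25)²·∫cos(5x)² dx = 625·π/2 = 625*π/2.
  So ∫_0^π (u')² dx = 625*π/2.
||u||_{H^1}^2 = (12 + 43*π/2) + (625*π/2) = 12 + 334*π.


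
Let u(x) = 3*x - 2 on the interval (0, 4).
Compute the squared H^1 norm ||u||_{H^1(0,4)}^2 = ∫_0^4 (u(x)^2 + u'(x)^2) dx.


||u||_{H^1}^2 = 148

The H^1 norm (squared) on an interval (0, L) is
  ||u||_{H^1}^2 = ∫_0^L u(x)^2 dx + ∫_0^L u'(x)^2 dx.
Compute u'(x) = 3.
Then u(x)^2 = 9*x**2 - 12*x + 4 and u'(x)^2 = 9.
Integrate each monomial from 0 to 4 using ∫_0^4 c·x^n dx = c·4^(n+1)/(n+1):
  ∫_0^4 u(x)^2 dx = ∫_0^4 (9*x^2 - 12*x + 4) dx. Term by term:
    ∫_0^4 9*x^2 dx = 192;  ∫_0^4 -12*x dx = -96;  ∫_0^4 4 dx = 16.
  Sum: 192 − 96 + 16 = 112.
  ∫_0^4 u'(x)^2 dx = ∫_0^4 (9) dx. Term by term:
    ∫_0^4 9 dx = 36.
Adding: ||u||_{H^1}^2 = 112 + 36 = 148.


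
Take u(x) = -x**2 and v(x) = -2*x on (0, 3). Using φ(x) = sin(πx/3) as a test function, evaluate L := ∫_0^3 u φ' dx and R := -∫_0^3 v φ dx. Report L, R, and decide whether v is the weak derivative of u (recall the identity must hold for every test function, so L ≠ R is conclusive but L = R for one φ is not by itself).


LHS = 18/π, RHS = 18/π. Yes, v = u' weakly.

u(x) = -x**2, classical derivative u'(x) = -2*x.
φ(x) = sin(πx/3), so φ'(x) = π*cos(π*x/3)/3.
Note φ(0) = φ(3) = 0, so the boundary term u·φ vanishes.
LHS = ∫_0^3 u(x) φ'(x) dx = ∫_0^3 (-π*x^2*cos(π*x/3)/3) dx. Term by term:
  ∫_0^3 -π*x^2*cos(π*x/3)/3 dx = 18/π.
So LHS = 18/π.
∫_0^3 v(x) φ(x) dx = ∫_0^3 (-2*x*sin(π*x/3)) dx. Term by term:
  ∫_0^3 -2*x*sin(π*x/3) dx = -18/π.
So RHS = -∫_0^3 v(x) φ(x) dx = 18/π.
LHS = RHS, so the identity holds for this test φ.
Moreover u is smooth here and v(x) = u'(x) = -2*x pointwise, so the identity holds for every test function. Hence v is the weak derivative of u.


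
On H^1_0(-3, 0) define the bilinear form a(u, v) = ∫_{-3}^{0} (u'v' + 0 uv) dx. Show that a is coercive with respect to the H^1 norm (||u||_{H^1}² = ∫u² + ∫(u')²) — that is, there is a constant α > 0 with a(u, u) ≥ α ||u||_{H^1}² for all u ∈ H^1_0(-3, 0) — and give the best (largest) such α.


α = π^2/(9 + π^2)

Coercivity of a(·,·) on H^1_0(-3, 0) means a(u, u) ≥ α ||u||_{H^1}² for every u ∈ H^1_0.
The interval has length L = 3, and Poincaré/coercivity depend only on L. Here a(u, u) = ∫(u')² + (0)·∫u².
Here c = 0, so a(u,u) = ∫(u')² alone. The condition a(u,u) ≥ α||u||_{H^1}² reads (1−α)∫(u')² ≥ (α−c)∫u². Any admissible α is ≤ 1 (rapidly oscillating u have ∫u²/∫(u')² → 0), and α = 1 would force 0 ≥ (1−c)∫u², impossible since c < 1; so 1−α > 0. By the sharp Poincaré inequality on H^1_0 of an interval of length L, ∫(u')² ≥ (π/L)²∫u² with equality for the first sine mode sin(π(x−x₀)/L) (x₀ the left endpoint), so the inequality holds for all u iff (1−α)(π/L)² ≥ α − c, i.e. α ≤ ((π/L)² + c)/((π/L)² + 1) = (1 + c(L/π)²)/(1 + (L/π)²). (Direct route, valid since c ≤ 0: Poincaré gives c∫u² ≥ c(L/π)²∫(u')², so a(u,u) ≥ (1 + c(L/π)²)∫(u')², while ||u||_{H^1}² ≤ (1 + (L/π)²)∫(u')²; dividing yields the same α.) With (π/L)² = π^2/9 and c = 0, the largest admissible constant is α = ((π/L)² + c)/((π/L)² + 1).
Simplifying, α = π^2/(9 + π^2).


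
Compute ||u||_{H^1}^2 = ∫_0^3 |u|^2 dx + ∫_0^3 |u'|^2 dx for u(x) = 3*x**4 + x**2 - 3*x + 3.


||u||_{H^1}^2 = 4628889/70

The H^1 norm (squared) on an interval (0, L) is
  ||u||_{H^1}^2 = ∫_0^L u(x)^2 dx + ∫_0^L u'(x)^2 dx.
Compute u'(x) = 12*x**3 + 2*x - 3.
Then u(x)^2 = 9*x**8 + 6*x**6 - 18*x**5 + 19*x**4 - 6*x**3 + 15*x**2 - 18*x + 9 and u'(x)^2 = 144*x**6 + 48*x**4 - 72*x**3 + 4*x**2 - 12*x + 9.
Integrate each monomial from 0 to 3 using ∫_0^3 c·x^n dx = c·3^(n+1)/(n+1):
  ∫_0^3 u(x)^2 dx = ∫_0^3 (9*x^8 + 6*x^6 - 18*x^5 + 19*x^4 - 6*x^3 + 15*x^2 - 18*x + 9) dx. Term by term:
    ∫_0^3 9*x^8 dx = 19683;  ∫_0^3 6*x^6 dx = 13122/7;  ∫_0^3 -18*x^5 dx = -2187;
    ∫_0^3 19*x^4 dx = 4617/5;  ∫_0^3 -6*x^3 dx = -243/2;  ∫_0^3 15*x^2 dx = 135;
    ∫_0^3 -18*x dx = -81;  ∫_0^3 9 dx = 27.
  Sum: 19683 + 13122/7 − 2187 + 4617/5 − 243/2 + 135 − 81 + 27 = 1417743/70.
  ∫_0^3 u'(x)^2 dx = ∫_0^3 (144*x^6 + 48*x^4 - 72*x^3 + 4*x^2 - 12*x + 9) dx. Term by term:
    ∫_0^3 144*x^6 dx = 314928/7;  ∫_0^3 48*x^4 dx = 11664/5;  ∫_0^3 -72*x^3 dx = -1458;
    ∫_0^3 4*x^2 dx = 36;  ∫_0^3 -12*x dx = -54;  ∫_0^3 9 dx = 27.
  Sum: 314928/7 + 11664/5 − 1458 + 36 − 54 + 27 = 1605573/35.
Adding: ||u||_{H^1}^2 = 1417743/70 + 1605573/35 = 4628889/70.


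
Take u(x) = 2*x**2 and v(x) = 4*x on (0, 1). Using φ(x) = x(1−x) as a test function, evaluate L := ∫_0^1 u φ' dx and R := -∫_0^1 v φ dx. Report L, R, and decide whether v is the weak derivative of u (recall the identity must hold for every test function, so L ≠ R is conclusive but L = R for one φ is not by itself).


LHS = -1/3, RHS = -1/3. Yes, v = u' weakly.

u(x) = 2*x**2, classical derivative u'(x) = 4*x.
φ(x) = x(1−x), so φ'(x) = 1 - 2*x.
Note φ(0) = φ(1) = 0, so the boundary term u·φ vanishes.
LHS = ∫_0^1 u(x) φ'(x) dx = ∫_0^1 (-4*x^3 + 2*x^2) dx. Term by term:
  ∫_0^1 -4*x^3 dx = -1;  ∫_0^1 2*x^2 dx = 2/3.
Sum: -1 + 2/3 = -1/3.
So LHS = -1/3.
∫_0^1 v(x) φ(x) dx = ∫_0^1 (-4*x^3 + 4*x^2) dx. Term by term:
  ∫_0^1 -4*x^3 dx = -1;  ∫_0^1 4*x^2 dx = 4/3.
Sum: -1 + 4/3 = 1/3.
So RHS = -∫_0^1 v(x) φ(x) dx = -1/3.
LHS = RHS, so the identity holds for this test φ.
Moreover u is smooth here and v(x) = u'(x) = 4*x pointwise, so the identity holds for every test function. Hence v is the weak derivative of u.


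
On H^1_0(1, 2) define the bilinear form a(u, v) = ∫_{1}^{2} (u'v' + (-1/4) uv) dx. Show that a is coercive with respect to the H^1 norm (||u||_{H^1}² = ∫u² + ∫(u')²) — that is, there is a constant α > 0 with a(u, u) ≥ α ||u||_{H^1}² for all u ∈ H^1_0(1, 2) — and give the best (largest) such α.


α = (-1/4 + π^2)/(1 + π^2)

Coercivity of a(·,·) on H^1_0(1, 2) means a(u, u) ≥ α ||u||_{H^1}² for every u ∈ H^1_0.
The interval has length L = 1, and Poincaré/coercivity depend only on L. Here a(u, u) = ∫(u')² + (-1/4)·∫u².
Here c = -1/4 < 0 with |c| < (π/L)² = π^2, so coercivity still holds. The condition a(u,u) ≥ α||u||_{H^1}² reads (1−α)∫(u')² ≥ (α−c)∫u². Any admissible α is ≤ 1 (rapidly oscillating u have ∫u²/∫(u')² → 0), and α = 1 would force 0 ≥ (1−c)∫u², impossible since c < 1; so 1−α > 0. By the sharp Poincaré inequality on H^1_0 of an interval of length L, ∫(u')² ≥ (π/L)²∫u² with equality for the first sine mode sin(π(x−x₀)/L) (x₀ the left endpoint), so the inequality holds for all u iff (1−α)(π/L)² ≥ α − c, i.e. α ≤ ((π/L)² + c)/((π/L)² + 1) = (1 + c(L/π)²)/(1 + (L/π)²). (Direct route, valid since c ≤ 0: Poincaré gives c∫u² ≥ c(L/π)²∫(u')², so a(u,u) ≥ (1 + c(L/π)²)∫(u')², while ||u||_{H^1}² ≤ (1 + (L/π)²)∫(u')²; dividing yields the same α.) With (π/L)² = π^2 and c = -1/4, the largest admissible constant is α = ((π/L)² + c)/((π/L)² + 1).
Simplifying, α = (-1/4 + π^2)/(1 + π^2).


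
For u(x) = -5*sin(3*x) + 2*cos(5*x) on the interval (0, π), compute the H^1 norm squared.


||u||_{H^1(0,π)}^2 = 177*π

u'(x) = -10*sin(5*x) - 15*cos(3*x).
Expand u² and (u')² and integrate term by term on (0, π), using: for integers n ≥ 1, ∫_0^π sin²(nx) dx = ∫_0^π cos²(nx) dx = π/2; for n ≠ n', ∫_0^π sin(nx)sin(n'x) dx = ∫_0^π cos(nx)cos(n'x) dx = 0; and by product-to-sum, ∫_0^π sin(nx)cos(n'x) dx = ½∫_0^π [sin((n+n')x) + sin((n−n')x)] dx, which is 0 when n+n' is even and 2n/(n²−n'²) when n+n' is odd (it need not vanish on (0, π)).
  u² squared terms: (-5)²·∫sin(3x)² dx = 25·π/2 = 25*π/2;  (2)²·∫cos(5x)² dx = 4·π/2 = 2*π.
  u² cross terms: 2·(-5)·(2)·∫sin(3x)·cos(5x) dx = -20·(0) = 0.
  So ∫_0^π u² dx = 25*π/2 + 2*π + 0 = 29*π/2.
  (u')² squared terms: (-15)²·∫cos(3x)² dx = 225·π/2 = 225*π/2;  (-10)²·∫sin(5x)² dx = 100·π/2 = 50*π.
  (u')² cross terms: 2·(-15)·(-10)·∫cos(3x)·sin(5x) dx = 300·(0) = 0.
  So ∫_0^π (u')² dx = 225*π/2 + 50*π + 0 = 325*π/2.
||u||_{H^1}^2 = (29*π/2) + (325*π/2) = 177*π.


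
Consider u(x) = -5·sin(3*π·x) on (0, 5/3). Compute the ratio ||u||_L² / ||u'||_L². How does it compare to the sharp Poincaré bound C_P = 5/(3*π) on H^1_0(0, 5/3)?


||u||_L² / ||u'||_L² = 1/(3*π) < C_P = 5/(3*π).

u(x) = -5·sin(3*π·x), so u'(x) = -15*π*cos(3*π*x).
Writing u(x) = A·sin(kπx/L) with A = -5 and k = 5, use ∫_0^L sin²(kπx/L) dx = L/2 and ∫_0^L cos²(kπx/L) dx = L/2.
u² = 25·sin²(3*π·x) and (u')² = 225*π^2·cos²(3*π·x), and each of sin², cos² integrates to L/2 = 5/6 over (0, 5/3).
∫_0^5/3 u² dx = 125/6, so ||u||_L² = 5*sqrt(30)/6.
∫_0^5/3 (u')² dx = 375*π^2/2, so ||u'||_L² = 5*sqrt(30)*π/2.
Ratio ||u||_L² / ||u'||_L² = 1/(3*π).
Sharp Poincaré constant on H^1_0(0, 5/3) is C_P = L/π = 5/(3*π), achieved by sin(3*π/5·x).
This is the k = 5 harmonic; the ratio L/(kπ) is strictly less than C_P = L/π, consistent with the sharp inequality ||u||_L² ≤ C_P ||u'||_L².


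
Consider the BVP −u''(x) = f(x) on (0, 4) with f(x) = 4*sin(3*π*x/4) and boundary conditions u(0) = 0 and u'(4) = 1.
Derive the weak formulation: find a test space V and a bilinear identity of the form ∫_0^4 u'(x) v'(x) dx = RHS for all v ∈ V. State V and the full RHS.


V = {v ∈ H^1(0, 4) : v(0) = 0} (test functions vanish at x = 0 where u is specified); weak form: ∫_0^4 u'v' dx = ∫_0^4 (4*sin(3*π*x/4)) v dx + v(4) for all v ∈ V.

Multiply both sides by a test function v and integrate from 0 to 4:
  ∫_0^4 −u''(x) v(x) dx = ∫_0^4 f(x) v(x) dx.
Integrate the LHS by parts once:
  ∫_0^4 −u'' v dx = −[u'(x) v(x)]_0^4 + ∫_0^4 u'(x) v'(x) dx.
Thus ∫_0^4 u'(x) v'(x) dx = ∫_0^4 f(x) v(x) dx + [u'(x) v(x)]_0^4.
Choose V so that boundary terms are either known or forced to vanish.
Mixed BC: u(0) = 0 (Dirichlet) and u'(4) = 1 (Neumann). Define V = {v ∈ H^1(0, 4) : v(0) = 0}. Then [u' v]_0^4 = u'(4)·v(4) − u'(0)·0 = v(4).
Weak formulation: find u (satisfying any essential BC) such that ∫_0^4 u'(x) v'(x) dx = ∫_0^4 f v dx + v(4) for all v ∈ V (Dirichlet at 0 absorbed into V; Neumann datum at x = 4 contributes the boundary term).
Substituting f(x) = 4*sin(3*π*x/4), the right-hand side is ∫_0^4 (4*sin(3*π*x/4)) v dx + v(4).


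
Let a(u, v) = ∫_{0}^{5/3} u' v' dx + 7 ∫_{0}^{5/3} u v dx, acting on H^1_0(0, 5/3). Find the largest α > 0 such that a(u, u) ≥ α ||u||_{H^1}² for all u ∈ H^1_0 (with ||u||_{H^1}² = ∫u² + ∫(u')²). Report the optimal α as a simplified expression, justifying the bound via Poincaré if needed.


α = 1

Coercivity of a(·,·) on H^1_0(0, 5/3) means a(u, u) ≥ α ||u||_{H^1}² for every u ∈ H^1_0.
The interval has length L = 5/3, and Poincaré/coercivity depend only on L. Here a(u, u) = ∫(u')² + (7)·∫u².
Here c = 7 ≥ 1, so a(u,u) = ∫(u')² + c∫u² ≥ ∫(u')² + ∫u² = ||u||_{H^1}², i.e. α = 1 works. No larger α is possible: a(u,u) ≥ α||u||_{H^1}² means (1−α)∫(u')² ≥ (α−c)∫u², and for the modes u_n = sin(nπ(x−x₀)/L) (x₀ the left endpoint) one has ∫u_n²/∫(u_n')² = (L/(nπ))² → 0, so a(u_n,u_n)/||u_n||_{H^1}² → 1. Hence the optimal constant is α = 1.
Therefore α = 1.


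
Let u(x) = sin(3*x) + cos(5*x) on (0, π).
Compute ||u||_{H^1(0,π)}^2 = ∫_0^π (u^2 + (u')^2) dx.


||u||_{H^1(0,π)}^2 = 18*π

u'(x) = -5*sin(5*x) + 3*cos(3*x).
Expand u² and (u')² and integrate term by term on (0, π), using: for integers n ≥ 1, ∫_0^π sin²(nx) dx = ∫_0^π cos²(nx) dx = π/2; for n ≠ n', ∫_0^π sin(nx)sin(n'x) dx = ∫_0^π cos(nx)cos(n'x) dx = 0; and by product-to-sum, ∫_0^π sin(nx)cos(n'x) dx = ½∫_0^π [sin((n+n')x) + sin((n−n')x)] dx, which is 0 when n+n' is even and 2n/(n²−n'²) when n+n' is odd (it need not vanish on (0, π)).
  u² squared terms: (1)²·∫cos(5x)² dx = 1·π/2 = π/2;  (1)²·∫sin(3x)² dx = 1·π/2 = π/2.
  u² cross terms: 2·(1)·(1)·∫cos(5x)·sin(3x) dx = 2·(0) = 0.
  So ∫_0^π u² dx = π/2 + π/2 + 0 = π.
  (u')² squared terms: (-5)²·∫sin(5x)² dx = 25·π/2 = 25*π/2;  (3)²·∫cos(3x)² dx = 9·π/2 = 9*π/2.
  (u')² cross terms: 2·(-5)·(3)·∫sin(5x)·cos(3x) dx = -30·(0) = 0.
  So ∫_0^π (u')² dx = 25*π/2 + 9*π/2 + 0 = 17*π.
||u||_{H^1}^2 = (π) + (17*π) = 18*π.


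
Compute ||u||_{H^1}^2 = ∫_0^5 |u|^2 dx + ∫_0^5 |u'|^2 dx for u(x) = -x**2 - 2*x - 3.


||u||_{H^1}^2 = 6445/3

The H^1 norm (squared) on an interval (0, L) is
  ||u||_{H^1}^2 = ∫_0^L u(x)^2 dx + ∫_0^L u'(x)^2 dx.
Compute u'(x) = -2*x - 2.
Then u(x)^2 = x**4 + 4*x**3 + 10*x**2 + 12*x + 9 and u'(x)^2 = 4*x**2 + 8*x + 4.
Integrate each monomial from 0 to 5 using ∫_0^5 c·x^n dx = c·5^(n+1)/(n+1):
  ∫_0^5 u(x)^2 dx = ∫_0^5 (x^4 + 4*x^3 + 10*x^2 + 12*x + 9) dx. Term by term:
    ∫_0^5 x^4 dx = 625;  ∫_0^5 4*x^3 dx = 625;  ∫_0^5 10*x^2 dx = 1250/3;
    ∫_0^5 12*x dx = 150;  ∫_0^5 9 dx = 45.
  Sum: 625 + 625 + 1250/3 + 150 + 45 = 5585/3.
  ∫_0^5 u'(x)^2 dx = ∫_0^5 (4*x^2 + 8*x + 4) dx. Term by term:
    ∫_0^5 4*x^2 dx = 500/3;  ∫_0^5 8*x dx = 100;  ∫_0^5 4 dx = 20.
  Sum: 500/3 + 100 + 20 = 860/3.
Adding: ||u||_{H^1}^2 = 5585/3 + 860/3 = 6445/3.


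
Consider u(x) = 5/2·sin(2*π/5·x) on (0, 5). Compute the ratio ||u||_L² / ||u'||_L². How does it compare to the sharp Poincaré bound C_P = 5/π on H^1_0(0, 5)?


||u||_L² / ||u'||_L² = 5/(2*π) < C_P = 5/π.

u(x) = 5/2·sin(2*π/5·x), so u'(x) = π*cos(2*π*x/5).
Writing u(x) = A·sin(kπx/L) with A = 5/2 and k = 2, use ∫_0^L sin²(kπx/L) dx = L/2 and ∫_0^L cos²(kπx/L) dx = L/2.
u² = 25/4·sin²(2*π/5·x) and (u')² = π^2·cos²(2*π/5·x), and each of sin², cos² integrates to L/2 = 5/2 over (0, 5).
∫_0^5 u² dx = 125/8, so ||u||_L² = 5*sqrt(10)/4.
∫_0^5 (u')² dx = 5*π^2/2, so ||u'||_L² = sqrt(10)*π/2.
Ratio ||u||_L² / ||u'||_L² = 5/(2*π).
Sharp Poincaré constant on H^1_0(0, 5) is C_P = L/π = 5/π, achieved by sin(π/5·x).
This is the k = 2 harmonic; the ratio L/(kπ) is strictly less than C_P = L/π, consistent with the sharp inequality ||u||_L² ≤ C_P ||u'||_L².


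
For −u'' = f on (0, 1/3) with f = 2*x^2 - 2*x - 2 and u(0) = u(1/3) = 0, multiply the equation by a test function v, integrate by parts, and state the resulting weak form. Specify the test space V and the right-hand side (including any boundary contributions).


V = H^1_0(0, 1/3) (so v(0) = v(1/3) = 0); weak form: ∫_0^1/3 u'v' dx = ∫_0^1/3 (2*x^2 - 2*x - 2) v dx for all v ∈ V.

Multiply both sides by a test function v and integrate from 0 to 1/3:
  ∫_0^1/3 −u''(x) v(x) dx = ∫_0^1/3 f(x) v(x) dx.
Integrate the LHS by parts once:
  ∫_0^1/3 −u'' v dx = −[u'(x) v(x)]_0^1/3 + ∫_0^1/3 u'(x) v'(x) dx.
Thus ∫_0^1/3 u'(x) v'(x) dx = ∫_0^1/3 f(x) v(x) dx + [u'(x) v(x)]_0^1/3.
Choose V so that boundary terms are either known or forced to vanish.
u is Dirichlet: u(0) = u(1/3) = 0. Let V = H^1_0(0, 1/3); then v(0) = v(1/3) = 0, and [u' v]_0^1/3 = 0.
Weak formulation: find u (satisfying any essential BC) such that ∫_0^1/3 u'(x) v'(x) dx = ∫_0^1/3 f v dx for all v ∈ V.
Substituting f(x) = 2*x^2 - 2*x - 2, the right-hand side is ∫_0^1/3 (2*x^2 - 2*x - 2) v dx.


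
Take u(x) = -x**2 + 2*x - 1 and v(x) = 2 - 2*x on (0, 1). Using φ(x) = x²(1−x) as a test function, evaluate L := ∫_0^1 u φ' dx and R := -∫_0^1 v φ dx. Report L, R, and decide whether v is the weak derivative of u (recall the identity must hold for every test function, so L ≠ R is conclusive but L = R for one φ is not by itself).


LHS = -1/15, RHS = -1/15. Yes, v = u' weakly.

u(x) = -x**2 + 2*x - 1, classical derivative u'(x) = 2 - 2*x.
φ(x) = x²(1−x), so φ'(x) = x*(2 - 3*x).
Note φ(0) = φ(1) = 0, so the boundary term u·φ vanishes.
LHS = ∫_0^1 u(x) φ'(x) dx = ∫_0^1 (3*x^4 - 8*x^3 + 7*x^2 - 2*x) dx. Term by term:
  ∫_0^1 3*x^4 dx = 3/5;  ∫_0^1 -8*x^3 dx = -2;  ∫_0^1 7*x^2 dx = 7/3;
  ∫_0^1 -2*x dx = -1.
Sum: 3/5 − 2 + 7/3 − 1 = -1/15.
So LHS = -1/15.
∫_0^1 v(x) φ(x) dx = ∫_0^1 (2*x^4 - 4*x^3 + 2*x^2) dx. Term by term:
  ∫_0^1 2*x^4 dx = 2/5;  ∫_0^1 -4*x^3 dx = -1;  ∫_0^1 2*x^2 dx = 2/3.
Sum: 2/5 − 1 + 2/3 = 1/15.
So RHS = -∫_0^1 v(x) φ(x) dx = -1/15.
LHS = RHS, so the identity holds for this test φ.
Moreover u is smooth here and v(x) = u'(x) = 2 - 2*x pointwise, so the identity holds for every test function. Hence v is the weak derivative of u.


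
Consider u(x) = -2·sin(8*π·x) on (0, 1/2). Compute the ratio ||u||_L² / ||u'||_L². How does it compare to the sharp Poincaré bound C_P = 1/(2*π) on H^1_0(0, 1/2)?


||u||_L² / ||u'||_L² = 1/(8*π) < C_P = 1/(2*π).

u(x) = -2·sin(8*π·x), so u'(x) = -16*π*cos(8*π*x).
Writing u(x) = A·sin(kπx/L) with A = -2 and k = 4, use ∫_0^L sin²(kπx/L) dx = L/2 and ∫_0^L cos²(kπx/L) dx = L/2.
u² = 4·sin²(8*π·x) and (u')² = 256*π^2·cos²(8*π·x), and each of sin², cos² integrates to L/2 = 1/4 over (0, 1/2).
∫_0^1/2 u² dx = 1, so ||u||_L² = 1.
∫_0^1/2 (u')² dx = 64*π^2, so ||u'||_L² = 8*π.
Ratio ||u||_L² / ||u'||_L² = 1/(8*π).
Sharp Poincaré constant on H^1_0(0, 1/2) is C_P = L/π = 1/(2*π), achieved by sin(2*π·x).
This is the k = 4 harmonic; the ratio L/(kπ) is strictly less than C_P = L/π, consistent with the sharp inequality ||u||_L² ≤ C_P ||u'||_L².


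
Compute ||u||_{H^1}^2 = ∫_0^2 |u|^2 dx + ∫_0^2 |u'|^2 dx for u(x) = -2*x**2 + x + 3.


||u||_{H^1}^2 = 584/15

The H^1 norm (squared) on an interval (0, L) is
  ||u||_{H^1}^2 = ∫_0^L u(x)^2 dx + ∫_0^L u'(x)^2 dx.
Compute u'(x) = 1 - 4*x.
Then u(x)^2 = 4*x**4 - 4*x**3 - 11*x**2 + 6*x + 9 and u'(x)^2 = 16*x**2 - 8*x + 1.
Integrate each monomial from 0 to 2 using ∫_0^2 c·x^n dx = c·2^(n+1)/(n+1):
  ∫_0^2 u(x)^2 dx = ∫_0^2 (4*x^4 - 4*x^3 - 11*x^2 + 6*x + 9) dx. Term by term:
    ∫_0^2 4*x^4 dx = 128/5;  ∫_0^2 -4*x^3 dx = -16;  ∫_0^2 -11*x^2 dx = -88/3;
    ∫_0^2 6*x dx = 12;  ∫_0^2 9 dx = 18.
  Sum: 128/5 − 16 − 88/3 + 12 + 18 = 154/15.
  ∫_0^2 u'(x)^2 dx = ∫_0^2 (16*x^2 - 8*x + 1) dx. Term by term:
    ∫_0^2 16*x^2 dx = 128/3;  ∫_0^2 -8*x dx = -16;  ∫_0^2 1 dx = 2.
  Sum: 128/3 − 16 + 2 = 86/3.
Adding: ||u||_{H^1}^2 = 154/15 + 86/3 = 584/15.


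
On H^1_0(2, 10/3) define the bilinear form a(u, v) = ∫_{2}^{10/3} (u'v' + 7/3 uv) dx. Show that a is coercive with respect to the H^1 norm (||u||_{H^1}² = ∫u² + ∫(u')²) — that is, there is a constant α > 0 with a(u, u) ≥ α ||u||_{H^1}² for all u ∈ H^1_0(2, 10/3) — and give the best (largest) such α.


α = 1

Coercivity of a(·,·) on H^1_0(2, 10/3) means a(u, u) ≥ α ||u||_{H^1}² for every u ∈ H^1_0.
The interval has length L = 4/3, and Poincaré/coercivity depend only on L. Here a(u, u) = ∫(u')² + (7/3)·∫u².
Here c = 7/3 ≥ 1, so a(u,u) = ∫(u')² + c∫u² ≥ ∫(u')² + ∫u² = ||u||_{H^1}², i.e. α = 1 works. No larger α is possible: a(u,u) ≥ α||u||_{H^1}² means (1−α)∫(u')² ≥ (α−c)∫u², and for the modes u_n = sin(nπ(x−x₀)/L) (x₀ the left endpoint) one has ∫u_n²/∫(u_n')² = (L/(nπ))² → 0, so a(u_n,u_n)/||u_n||_{H^1}² → 1. Hence the optimal constant is α = 1.
Therefore α = 1.


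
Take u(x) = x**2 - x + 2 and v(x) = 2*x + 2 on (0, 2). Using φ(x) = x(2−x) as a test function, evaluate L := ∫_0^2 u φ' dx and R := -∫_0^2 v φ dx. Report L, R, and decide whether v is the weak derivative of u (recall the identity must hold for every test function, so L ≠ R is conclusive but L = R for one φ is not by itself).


LHS = -4/3, RHS = -16/3. No, v is not the weak derivative of u.

u(x) = x**2 - x + 2, classical derivative u'(x) = 2*x - 1.
φ(x) = x(2−x), so φ'(x) = 2 - 2*x.
Note φ(0) = φ(2) = 0, so the boundary term u·φ vanishes.
LHS = ∫_0^2 u(x) φ'(x) dx = ∫_0^2 (-2*x^3 + 4*x^2 - 6*x + 4) dx. Term by term:
  ∫_0^2 -2*x^3 dx = -8;  ∫_0^2 4*x^2 dx = 32/3;  ∫_0^2 -6*x dx = -12;
  ∫_0^2 4 dx = 8.
Sum: -8 + 32/3 − 12 + 8 = -4/3.
So LHS = -4/3.
∫_0^2 v(x) φ(x) dx = ∫_0^2 (-2*x^3 + 2*x^2 + 4*x) dx. Term by term:
  ∫_0^2 -2*x^3 dx = -8;  ∫_0^2 2*x^2 dx = 16/3;  ∫_0^2 4*x dx = 8.
Sum: -8 + 16/3 + 8 = 16/3.
So RHS = -∫_0^2 v(x) φ(x) dx = -16/3.
LHS − RHS = 4 ≠ 0, so the identity fails.
(For a valid weak derivative the identity must hold for EVERY test function, in particular this one. The failure shows v is NOT the weak derivative of u.)
Correct weak derivative would be u'(x) = 2*x - 1.


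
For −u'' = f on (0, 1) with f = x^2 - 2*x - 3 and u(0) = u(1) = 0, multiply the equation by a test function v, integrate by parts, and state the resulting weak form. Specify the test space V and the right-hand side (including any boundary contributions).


V = H^1_0(0, 1) (so v(0) = v(1) = 0); weak form: ∫_0^1 u'v' dx = ∫_0^1 (x^2 - 2*x - 3) v dx for all v ∈ V.

Multiply both sides by a test function v and integrate from 0 to 1:
  ∫_0^1 −u''(x) v(x) dx = ∫_0^1 f(x) v(x) dx.
Integrate the LHS by parts once:
  ∫_0^1 −u'' v dx = −[u'(x) v(x)]_0^1 + ∫_0^1 u'(x) v'(x) dx.
Thus ∫_0^1 u'(x) v'(x) dx = ∫_0^1 f(x) v(x) dx + [u'(x) v(x)]_0^1.
Choose V so that boundary terms are either known or forced to vanish.
u is Dirichlet: u(0) = u(1) = 0. Let V = H^1_0(0, 1); then v(0) = v(1) = 0, and [u' v]_0^1 = 0.
Weak formulation: find u (satisfying any essential BC) such that ∫_0^1 u'(x) v'(x) dx = ∫_0^1 f v dx for all v ∈ V.
Substituting f(x) = x^2 - 2*x - 3, the right-hand side is ∫_0^1 (x^2 - 2*x - 3) v dx.


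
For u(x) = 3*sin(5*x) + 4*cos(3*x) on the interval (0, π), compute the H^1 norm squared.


||u||_{H^1(0,π)}^2 = 197*π

u'(x) = -12*sin(3*x) + 15*cos(5*x).
Expand u² and (u')² and integrate term by term on (0, π), using: for integers n ≥ 1, ∫_0^π sin²(nx) dx = ∫_0^π cos²(nx) dx = π/2; for n ≠ n', ∫_0^π sin(nx)sin(n'x) dx = ∫_0^π cos(nx)cos(n'x) dx = 0; and by product-to-sum, ∫_0^π sin(nx)cos(n'x) dx = ½∫_0^π [sin((n+n')x) + sin((n−n')x)] dx, which is 0 when n+n' is even and 2n/(n²−n'²) when n+n' is odd (it need not vanish on (0, π)).
  u² squared terms: (3)²·∫sin(5x)² dx = 9·π/2 = 9*π/2;  (4)²·∫cos(3x)² dx = 16·π/2 = 8*π.
  u² cross terms: 2·(3)·(4)·∫sin(5x)·cos(3x) dx = 24·(0) = 0.
  So ∫_0^π u² dx = 9*π/2 + 8*π + 0 = 25*π/2.
  (u')² squared terms: (-12)²·∫sin(3x)² dx = 144·π/2 = 72*π;  (15)²·∫cos(5x)² dx = 225·π/2 = 225*π/2.
  (u')² cross terms: 2·(-12)·(15)·∫sin(3x)·cos(5x) dx = -360·(0) = 0.
  So ∫_0^π (u')² dx = 72*π + 225*π/2 + 0 = 369*π/2.
||u||_{H^1}^2 = (25*π/2) + (369*π/2) = 197*π.


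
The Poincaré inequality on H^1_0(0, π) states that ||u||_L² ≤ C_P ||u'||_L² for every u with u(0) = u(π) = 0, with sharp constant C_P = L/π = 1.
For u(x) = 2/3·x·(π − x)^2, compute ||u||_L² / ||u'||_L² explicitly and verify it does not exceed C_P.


||u||_L² / ||u'||_L² = sqrt(14)*π/14 < C_P = 1.

u(x) = 2/3·x·(π − x)^2, so u'(x) = 2*(x - π)*(3*x - π)/3.
u(x) = 2/3·x·(π − x)^2 vanishes at x = 0 and x = π, so u ∈ H^1_0(0, π). Differentiate via the product rule and integrate the resulting polynomials term by term.
  ∫_0^π u² dx = ∫_0^π (4*x^6/9 - 16*π*x^5/9 + 8*π^2*x^4/3 - 16*π^3*x^3/9 + 4*π^4*x^2/9) dx. Term by term:
    ∫_0^π 4*x^6/9 dx = 4*π^7/63;  ∫_0^π -16*π*x^5/9 dx = -8*π^7/27;  ∫_0^π 8*π^2*x^4/3 dx = 8*π^7/15;
    ∫_0^π -16*π^3*x^3/9 dx = -4*π^7/9;  ∫_0^π 4*π^4*x^2/9 dx = 4*π^7/27.
  Sum: 4*π^7/63 − 8*π^7/27 + 8*π^7/15 − 4*π^7/9 + 4*π^7/27 = 4*π^7/945.
  ∫_0^π (u')² dx = ∫_0^π (4*x^4 - 32*π*x^3/3 + 88*π^2*x^2/9 - 32*π^3*x/9 + 4*π^4/9) dx. Term by term:
    ∫_0^π 4*x^4 dx = 4*π^5/5;  ∫_0^π -32*π*x^3/3 dx = -8*π^5/3;  ∫_0^π 88*π^2*x^2/9 dx = 88*π^5/27;
    ∫_0^π -32*π^3*x/9 dx = -16*π^5/9;  ∫_0^π 4*π^4/9 dx = 4*π^5/9.
  Sum: 4*π^5/5 − 8*π^5/3 + 88*π^5/27 − 16*π^5/9 + 4*π^5/9 = 8*π^5/135.
∫_0^π u² dx = 4*π^7/945, so ||u||_L² = 2*sqrt(105)*π^(7/2)/315.
∫_0^π (u')² dx = 8*π^5/135, so ||u'||_L² = 2*sqrt(30)*π^(5/2)/45.
Ratio ||u||_L² / ||u'||_L² = sqrt(14)*π/14.
Sharp Poincaré constant on H^1_0(0, π) is C_P = L/π = 1, achieved by sin(x).
A polynomial bump cannot attain the sharp Poincaré constant (only the first sine eigenfunction does), so the ratio is strictly less than C_P, consistent with ||u||_L² ≤ C_P ||u'||_L².


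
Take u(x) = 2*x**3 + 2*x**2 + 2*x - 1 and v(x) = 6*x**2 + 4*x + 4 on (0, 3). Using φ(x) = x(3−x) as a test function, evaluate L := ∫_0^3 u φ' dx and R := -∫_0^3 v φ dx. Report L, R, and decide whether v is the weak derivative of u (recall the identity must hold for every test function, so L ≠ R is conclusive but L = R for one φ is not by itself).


LHS = -1089/10, RHS = -1179/10. No, v is not the weak derivative of u.

u(x) = 2*x**3 + 2*x**2 + 2*x - 1, classical derivative u'(x) = 6*x**2 + 4*x + 2.
φ(x) = x(3−x), so φ'(x) = 3 - 2*x.
Note φ(0) = φ(3) = 0, so the boundary term u·φ vanishes.
LHS = ∫_0^3 u(x) φ'(x) dx = ∫_0^3 (-4*x^4 + 2*x^3 + 2*x^2 + 8*x - 3) dx. Term by term:
  ∫_0^3 -4*x^4 dx = -972/5;  ∫_0^3 2*x^3 dx = 81/2;  ∫_0^3 2*x^2 dx = 18;
  ∫_0^3 8*x dx = 36;  ∫_0^3 -3 dx = -9.
Sum: -972/5 + 81/2 + 18 + 36 − 9 = -1089/10.
So LHS = -1089/10.
∫_0^3 v(x) φ(x) dx = ∫_0^3 (-6*x^4 + 14*x^3 + 8*x^2 + 12*x) dx. Term by term:
  ∫_0^3 -6*x^4 dx = -1458/5;  ∫_0^3 14*x^3 dx = 567/2;  ∫_0^3 8*x^2 dx = 72;
  ∫_0^3 12*x dx = 54.
Sum: -1458/5 + 567/2 + 72 + 54 = 1179/10.
So RHS = -∫_0^3 v(x) φ(x) dx = -1179/10.
LHS − RHS = 9 ≠ 0, so the identity fails.
(For a valid weak derivative the identity must hold for EVERY test function, in particular this one. The failure shows v is NOT the weak derivative of u.)
Correct weak derivative would be u'(x) = 6*x**2 + 4*x + 2.


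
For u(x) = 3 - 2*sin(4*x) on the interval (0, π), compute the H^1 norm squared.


||u||_{H^1(0,π)}^2 = 43*π

u'(x) = -8*cos(4*x).
Expand u² and (u')² and integrate term by term on (0, π), using: for integers n ≥ 1, ∫_0^π sin²(nx) dx = ∫_0^π cos²(nx) dx = π/2; for n ≠ n', ∫_0^π sin(nx)sin(n'x) dx = ∫_0^π cos(nx)cos(n'x) dx = 0; and by product-to-sum, ∫_0^π sin(nx)cos(n'x) dx = ½∫_0^π [sin((n+n')x) + sin((n−n')x)] dx, which is 0 when n+n' is even and 2n/(n²−n'²) when n+n' is odd (it need not vanish on (0, π)). For the constant mode: ∫_0^π 1 dx = π, ∫_0^π cos(nx) dx = 0, ∫_0^π sin(nx) dx = (1−(−1)^n)/n.
  u² squared terms: (3)²·∫1 dx = 9·π = 9*π;  (-2)²·∫sin(4x)² dx = 4·π/2 = 2*π.
  u² cross terms: 2·(3)·(-2)·∫1·sin(4x) dx = -12·(0) = 0.
  So ∫_0^π u² dx = 9*π + 2*π + 0 = 11*π.
  (u')² squared terms: (-8)²·∫cos(4x)² dx = 64·π/2 = 32*π.
  So ∫_0^π (u')² dx = 32*π.
||u||_{H^1}^2 = (11*π) + (32*π) = 43*π.


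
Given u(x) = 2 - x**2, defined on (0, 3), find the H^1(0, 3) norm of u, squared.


||u||_{H^1}^2 = 303/5

The H^1 norm (squared) on an interval (0, L) is
  ||u||_{H^1}^2 = ∫_0^L u(x)^2 dx + ∫_0^L u'(x)^2 dx.
Compute u'(x) = -2*x.
Then u(x)^2 = x**4 - 4*x**2 + 4 and u'(x)^2 = 4*x**2.
Integrate each monomial from 0 to 3 using ∫_0^3 c·x^n dx = c·3^(n+1)/(n+1):
  ∫_0^3 u(x)^2 dx = ∫_0^3 (x^4 - 4*x^2 + 4) dx. Term by term:
    ∫_0^3 x^4 dx = 243/5;  ∫_0^3 -4*x^2 dx = -36;  ∫_0^3 4 dx = 12.
  Sum: 243/5 − 36 + 12 = 123/5.
  ∫_0^3 u'(x)^2 dx = ∫_0^3 (4*x^2) dx. Term by term:
    ∫_0^3 4*x^2 dx = 36.
Adding: ||u||_{H^1}^2 = 123/5 + 36 = 303/5.


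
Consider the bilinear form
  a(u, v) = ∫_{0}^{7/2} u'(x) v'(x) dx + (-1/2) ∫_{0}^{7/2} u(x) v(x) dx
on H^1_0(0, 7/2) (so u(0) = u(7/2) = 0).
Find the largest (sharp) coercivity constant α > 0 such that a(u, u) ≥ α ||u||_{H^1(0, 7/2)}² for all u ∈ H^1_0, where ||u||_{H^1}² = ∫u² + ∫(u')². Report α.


α = (-49 + 8*π^2)/(2*(4*π^2 + 49))

Coercivity of a(·,·) on H^1_0(0, 7/2) means a(u, u) ≥ α ||u||_{H^1}² for every u ∈ H^1_0.
The interval has length L = 7/2, and Poincaré/coercivity depend only on L. Here a(u, u) = ∫(u')² + (-1/2)·∫u².
Here c = -1/2 < 0 with |c| < (π/L)² = 4*π^2/49, so coercivity still holds. The condition a(u,u) ≥ α||u||_{H^1}² reads (1−α)∫(u')² ≥ (α−c)∫u². Any admissible α is ≤ 1 (rapidly oscillating u have ∫u²/∫(u')² → 0), and α = 1 would force 0 ≥ (1−c)∫u², impossible since c < 1; so 1−α > 0. By the sharp Poincaré inequality on H^1_0 of an interval of length L, ∫(u')² ≥ (π/L)²∫u² with equality for the first sine mode sin(π(x−x₀)/L) (x₀ the left endpoint), so the inequality holds for all u iff (1−α)(π/L)² ≥ α − c, i.e. α ≤ ((π/L)² + c)/((π/L)² + 1) = (1 + c(L/π)²)/(1 + (L/π)²). (Direct route, valid since c ≤ 0: Poincaré gives c∫u² ≥ c(L/π)²∫(u')², so a(u,u) ≥ (1 + c(L/π)²)∫(u')², while ||u||_{H^1}² ≤ (1 + (L/π)²)∫(u')²; dividing yields the same α.) With (π/L)² = 4*π^2/49 and c = -1/2, the largest admissible constant is α = ((π/L)² + c)/((π/L)² + 1).
Simplifying, α = (-49 + 8*π^2)/(2*(4*π^2 + 49)).


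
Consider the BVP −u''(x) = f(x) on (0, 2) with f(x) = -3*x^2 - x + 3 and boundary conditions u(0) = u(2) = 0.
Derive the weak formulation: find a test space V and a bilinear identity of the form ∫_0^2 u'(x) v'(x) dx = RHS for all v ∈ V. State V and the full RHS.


V = H^1_0(0, 2) (so v(0) = v(2) = 0); weak form: ∫_0^2 u'v' dx = ∫_0^2 (-3*x^2 - x + 3) v dx for all v ∈ V.

Multiply both sides by a test function v and integrate from 0 to 2:
  ∫_0^2 −u''(x) v(x) dx = ∫_0^2 f(x) v(x) dx.
Integrate the LHS by parts once:
  ∫_0^2 −u'' v dx = −[u'(x) v(x)]_0^2 + ∫_0^2 u'(x) v'(x) dx.
Thus ∫_0^2 u'(x) v'(x) dx = ∫_0^2 f(x) v(x) dx + [u'(x) v(x)]_0^2.
Choose V so that boundary terms are either known or forced to vanish.
u is Dirichlet: u(0) = u(2) = 0. Let V = H^1_0(0, 2); then v(0) = v(2) = 0, and [u' v]_0^2 = 0.
Weak formulation: find u (satisfying any essential BC) such that ∫_0^2 u'(x) v'(x) dx = ∫_0^2 f v dx for all v ∈ V.
Substituting f(x) = -3*x^2 - x + 3, the right-hand side is ∫_0^2 (-3*x^2 - x + 3) v dx.


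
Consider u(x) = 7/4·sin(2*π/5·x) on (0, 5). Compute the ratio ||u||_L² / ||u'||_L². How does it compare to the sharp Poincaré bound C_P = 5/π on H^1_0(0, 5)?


||u||_L² / ||u'||_L² = 5/(2*π) < C_P = 5/π.

u(x) = 7/4·sin(2*π/5·x), so u'(x) = 7*π*cos(2*π*x/5)/10.
Writing u(x) = A·sin(kπx/L) with A = 7/4 and k = 2, use ∫_0^L sin²(kπx/L) dx = L/2 and ∫_0^L cos²(kπx/L) dx = L/2.
u² = 49/16·sin²(2*π/5·x) and (u')² = 49*π^2/100·cos²(2*π/5·x), and each of sin², cos² integrates to L/2 = 5/2 over (0, 5).
∫_0^5 u² dx = 245/32, so ||u||_L² = 7*sqrt(10)/8.
∫_0^5 (u')² dx = 49*π^2/40, so ||u'||_L² = 7*sqrt(10)*π/20.
Ratio ||u||_L² / ||u'||_L² = 5/(2*π).
Sharp Poincaré constant on H^1_0(0, 5) is C_P = L/π = 5/π, achieved by sin(π/5·x).
This is the k = 2 harmonic; the ratio L/(kπ) is strictly less than C_P = L/π, consistent with the sharp inequality ||u||_L² ≤ C_P ||u'||_L².


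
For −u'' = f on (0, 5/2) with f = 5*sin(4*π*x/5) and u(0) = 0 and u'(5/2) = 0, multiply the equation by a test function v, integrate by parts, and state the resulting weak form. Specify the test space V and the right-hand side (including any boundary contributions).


V = {v ∈ H^1(0, 5/2) : v(0) = 0} (test functions vanish at x = 0 where u is specified); weak form: ∫_0^5/2 u'v' dx = ∫_0^5/2 (5*sin(4*π*x/5)) v dx for all v ∈ V.

Multiply both sides by a test function v and integrate from 0 to 5/2:
  ∫_0^5/2 −u''(x) v(x) dx = ∫_0^5/2 f(x) v(x) dx.
Integrate the LHS by parts once:
  ∫_0^5/2 −u'' v dx = −[u'(x) v(x)]_0^5/2 + ∫_0^5/2 u'(x) v'(x) dx.
Thus ∫_0^5/2 u'(x) v'(x) dx = ∫_0^5/2 f(x) v(x) dx + [u'(x) v(x)]_0^5/2.
Choose V so that boundary terms are either known or forced to vanish.
Mixed BC: u(0) = 0 (Dirichlet) and u'(5/2) = 0 (Neumann). Define V = {v ∈ H^1(0, 5/2) : v(0) = 0}. Then [u' v]_0^5/2 = u'(5/2)·v(5/2) − u'(0)·0 = 0.
Weak formulation: find u (satisfying any essential BC) such that ∫_0^5/2 u'(x) v'(x) dx = ∫_0^5/2 f v dx for all v ∈ V (Dirichlet at 0 absorbed into V; the Neumann datum at x = 5/2 is zero, so no boundary term remains).
Substituting f(x) = 5*sin(4*π*x/5), the right-hand side is ∫_0^5/2 (5*sin(4*π*x/5)) v dx.


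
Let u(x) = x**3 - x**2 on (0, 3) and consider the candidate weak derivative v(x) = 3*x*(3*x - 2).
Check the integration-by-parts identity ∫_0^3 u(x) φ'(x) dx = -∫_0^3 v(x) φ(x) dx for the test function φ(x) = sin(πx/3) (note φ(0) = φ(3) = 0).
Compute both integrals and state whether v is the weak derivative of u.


LHS = -63/π + 324/π^3, RHS = -189/π + 972/π^3. No, v is not the weak derivative of u.

u(x) = x**3 - x**2, classical derivative u'(x) = 3*x**2 - 2*x.
φ(x) = sin(πx/3), so φ'(x) = π*cos(π*x/3)/3.
Note φ(0) = φ(3) = 0, so the boundary term u·φ vanishes.
LHS = ∫_0^3 u(x) φ'(x) dx = ∫_0^3 (π*x^3*cos(π*x/3)/3 - π*x^2*cos(π*x/3)/3) dx. Term by term:
  ∫_0^3 -π*x^2*cos(π*x/3)/3 dx = 18/π;  ∫_0^3 π*x^3*cos(π*x/3)/3 dx = -81/π + 324/π^3.
Sum: 18/π + -81/π + 324/π^3 = -63/π + 324/π^3.
So LHS = -63/π + 324/π^3.
∫_0^3 v(x) φ(x) dx = ∫_0^3 (9*x^2*sin(π*x/3) - 6*x*sin(π*x/3)) dx. Term by term:
  ∫_0^3 -6*x*sin(π*x/3) dx = -54/π;  ∫_0^3 9*x^2*sin(π*x/3) dx = -972/π^3 + 243/π.
Sum: -54/π + -972/π^3 + 243/π = -972/π^3 + 189/π.
So RHS = -∫_0^3 v(x) φ(x) dx = -189/π + 972/π^3.
LHS − RHS = -648/π^3 + 126/π ≠ 0, so the identity fails.
(For a valid weak derivative the identity must hold for EVERY test function, in particular this one. The failure shows v is NOT the weak derivative of u.)
Correct weak derivative would be u'(x) = 3*x**2 - 2*x.
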